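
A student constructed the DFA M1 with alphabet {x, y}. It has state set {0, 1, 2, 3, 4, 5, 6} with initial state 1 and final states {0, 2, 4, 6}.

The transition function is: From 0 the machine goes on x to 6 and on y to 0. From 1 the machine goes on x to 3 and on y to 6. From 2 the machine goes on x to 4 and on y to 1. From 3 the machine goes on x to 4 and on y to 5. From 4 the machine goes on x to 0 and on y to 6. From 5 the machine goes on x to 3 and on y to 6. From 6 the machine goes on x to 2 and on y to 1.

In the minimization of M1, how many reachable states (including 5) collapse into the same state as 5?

2

All states are reachable from the start state.
Start with accepting vs non-accepting: {0,2,4,6} | {1,3,5}.
On input y, block {0,2,4,6} splits into {0,4} and {2,6}.
Split {0,4} by δ(·,x) → {0} and {4}.
Refine {1,3,5} on symbol x: members go to different blocks, giving {1,5} and {3}.
Refine {2,6} on symbol x: members go to different blocks, giving {2} and {6}.
The partition is now stable with 6 blocks: {0} | {1,5} | {2} | {4} | {3} | {6}.
The equivalence class containing 5 is {1,5}, of size 2.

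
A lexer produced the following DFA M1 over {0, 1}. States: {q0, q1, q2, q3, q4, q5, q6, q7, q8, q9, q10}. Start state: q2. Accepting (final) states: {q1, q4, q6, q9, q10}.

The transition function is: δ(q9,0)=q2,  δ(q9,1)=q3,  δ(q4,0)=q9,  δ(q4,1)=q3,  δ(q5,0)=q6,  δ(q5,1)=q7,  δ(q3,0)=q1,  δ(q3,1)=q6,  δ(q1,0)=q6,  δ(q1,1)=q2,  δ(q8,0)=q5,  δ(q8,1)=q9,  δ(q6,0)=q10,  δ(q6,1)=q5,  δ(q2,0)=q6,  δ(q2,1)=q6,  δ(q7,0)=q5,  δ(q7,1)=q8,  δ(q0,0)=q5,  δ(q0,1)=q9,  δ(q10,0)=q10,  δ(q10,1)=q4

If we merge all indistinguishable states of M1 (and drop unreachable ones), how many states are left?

Reachable states from the start: {q1,q2,q3,q4,q5,q6,q7,q8,q9,q10}. Unreachable: {q0} — drop them.
Start with accepting vs non-accepting: {q1,q4,q6,q9,q10} | {q2,q3,q5,q7,q8}.
Refine {q1,q4,q6,q9,q10} on symbol 0: members go to different blocks, giving {q1,q4,q6,q10} and {q9}.
Refine {q1,q4,q6,q10} on symbol 0: members go to different blocks, giving {q1,q6,q10} and {q4}.
On input 1, block {q1,q6,q10} splits into {q1,q6} and {q10}.
Refine {q1,q6} on symbol 0: members go to different blocks, giving {q1} and {q6}.
On input 0, block {q2,q3,q5,q7,q8} splits into {q2,q5} and {q7,q8} and {q3}.
On input 1, block {q2,q5} splits into {q2} and {q5}.
On input 1, block {q7,q8} splits into {q7} and {q8}.
No further refinement is possible. Final partition (10 blocks): {q1} | {q2} | {q9} | {q4} | {q10} | {q6} | {q7} | {q3} | {q5} | {q8}.

10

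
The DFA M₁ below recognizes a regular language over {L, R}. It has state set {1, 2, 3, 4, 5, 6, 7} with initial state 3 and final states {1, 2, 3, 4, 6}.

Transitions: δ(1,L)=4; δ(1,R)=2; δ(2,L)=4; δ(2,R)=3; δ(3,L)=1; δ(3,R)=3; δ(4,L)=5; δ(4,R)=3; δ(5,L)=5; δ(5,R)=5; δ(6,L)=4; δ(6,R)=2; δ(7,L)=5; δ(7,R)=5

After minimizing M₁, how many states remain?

5

States {6,7} cannot be reached from the start state, so discard them.
Start with accepting vs non-accepting: {1,2,3,4} | {5}.
On input L, block {1,2,3,4} splits into {1,2,3} and {4}.
Split {1,2,3} by δ(·,L) → {1,2} and {3}.
On input R, block {1,2} splits into {1} and {2}.
The partition is now stable with 5 blocks: {1} | {5} | {4} | {3} | {2}.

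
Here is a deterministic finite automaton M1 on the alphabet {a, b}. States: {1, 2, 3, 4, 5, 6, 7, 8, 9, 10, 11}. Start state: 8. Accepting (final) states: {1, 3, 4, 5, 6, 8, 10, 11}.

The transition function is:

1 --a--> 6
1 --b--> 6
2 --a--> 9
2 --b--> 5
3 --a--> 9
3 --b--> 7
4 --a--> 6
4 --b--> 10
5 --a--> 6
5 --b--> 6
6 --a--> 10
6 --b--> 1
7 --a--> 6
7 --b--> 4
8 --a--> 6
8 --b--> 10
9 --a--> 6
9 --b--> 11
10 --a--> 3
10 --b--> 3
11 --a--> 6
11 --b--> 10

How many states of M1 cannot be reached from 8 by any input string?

2

BFS from 8 reaches {1, 3, 4, 6, 7, 8, 9, 10, 11}; the 2 state(s) 2, 5 are never visited.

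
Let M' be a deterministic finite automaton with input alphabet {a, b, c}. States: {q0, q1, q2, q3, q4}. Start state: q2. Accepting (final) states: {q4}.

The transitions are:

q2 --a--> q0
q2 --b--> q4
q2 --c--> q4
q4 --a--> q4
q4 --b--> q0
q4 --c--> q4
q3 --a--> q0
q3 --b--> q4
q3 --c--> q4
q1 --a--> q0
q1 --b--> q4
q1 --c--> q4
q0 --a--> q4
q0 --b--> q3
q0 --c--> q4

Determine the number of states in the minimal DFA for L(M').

Reachable states from the start: {q0,q2,q3,q4}. Unreachable: {q1} — drop them.
Initial partition by acceptance: {q4} | {q0,q2,q3}.
Refine {q0,q2,q3} on symbol a: members go to different blocks, giving {q2,q3} and {q0}.
Stable partition: {q4} | {q2,q3} | {q0} — 3 equivalence classes.

3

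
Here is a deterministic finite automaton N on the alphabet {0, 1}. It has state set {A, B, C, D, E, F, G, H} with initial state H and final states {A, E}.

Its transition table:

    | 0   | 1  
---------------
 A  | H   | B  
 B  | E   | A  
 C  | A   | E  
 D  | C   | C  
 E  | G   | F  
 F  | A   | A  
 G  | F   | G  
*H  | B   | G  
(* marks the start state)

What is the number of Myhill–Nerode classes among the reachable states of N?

Reachable states from the start: {A,B,E,F,G,H}. Unreachable: {C,D} — drop them.
Initial partition by acceptance: {A,E} | {B,F,G,H}.
Split {B,F,G,H} by δ(·,0) → {B,F} and {G,H}.
Stable partition: {A,E} | {B,F} | {G,H} — 3 equivalence classes.

3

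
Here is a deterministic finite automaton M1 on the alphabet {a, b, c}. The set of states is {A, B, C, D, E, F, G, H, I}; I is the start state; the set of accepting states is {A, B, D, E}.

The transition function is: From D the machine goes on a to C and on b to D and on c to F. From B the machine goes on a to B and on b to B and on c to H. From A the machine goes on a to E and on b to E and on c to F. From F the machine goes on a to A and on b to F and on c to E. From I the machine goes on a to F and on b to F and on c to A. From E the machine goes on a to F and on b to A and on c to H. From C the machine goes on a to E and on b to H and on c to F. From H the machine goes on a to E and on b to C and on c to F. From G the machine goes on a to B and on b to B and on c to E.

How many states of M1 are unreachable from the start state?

3

BFS from I reaches {A, C, E, F, H, I}; the 3 state(s) B, D, G are never visited.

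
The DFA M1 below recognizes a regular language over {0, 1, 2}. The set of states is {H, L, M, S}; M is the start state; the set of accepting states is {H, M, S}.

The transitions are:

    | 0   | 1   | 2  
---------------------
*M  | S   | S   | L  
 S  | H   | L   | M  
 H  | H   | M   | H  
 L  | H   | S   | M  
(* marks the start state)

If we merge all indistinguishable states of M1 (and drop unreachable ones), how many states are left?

4

Start with accepting vs non-accepting: {H,M,S} | {L}.
On input 1, block {H,M,S} splits into {H,M} and {S}.
Refine {H,M} on symbol 0: members go to different blocks, giving {H} and {M}.
Stable partition: {H} | {L} | {S} | {M} — 4 equivalence classes.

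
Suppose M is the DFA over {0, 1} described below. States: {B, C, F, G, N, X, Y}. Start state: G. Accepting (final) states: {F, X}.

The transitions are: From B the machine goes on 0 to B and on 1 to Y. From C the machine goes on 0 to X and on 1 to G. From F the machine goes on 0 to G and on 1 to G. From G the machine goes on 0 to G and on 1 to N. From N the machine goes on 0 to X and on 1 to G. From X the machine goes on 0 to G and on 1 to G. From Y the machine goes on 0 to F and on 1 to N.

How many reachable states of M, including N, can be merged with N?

Reachable states from the start: {G,N,X}. Unreachable: {B,C,F,Y} — drop them.
P0 = {X} | {G,N}.
On input 0, block {G,N} splits into {N} and {G}.
No further refinement is possible. Final partition (3 blocks): {X} | {N} | {G}.
The equivalence class containing N is {N}, of size 1.

1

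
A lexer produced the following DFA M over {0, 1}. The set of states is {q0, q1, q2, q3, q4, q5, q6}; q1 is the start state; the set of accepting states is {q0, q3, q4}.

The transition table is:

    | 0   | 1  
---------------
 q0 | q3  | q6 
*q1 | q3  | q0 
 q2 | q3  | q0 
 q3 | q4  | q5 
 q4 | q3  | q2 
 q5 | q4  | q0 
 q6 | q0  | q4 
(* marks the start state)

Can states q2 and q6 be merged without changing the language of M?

Yes

Every state is reachable, so we keep all 7.
P0 = {q0,q3,q4} | {q1,q2,q5,q6}.
No further refinement is possible. Final partition (2 blocks): {q0,q3,q4} | {q1,q2,q5,q6}.
q2 and q6 lie in the same block of the stable partition, so they are equivalent — no string distinguishes them.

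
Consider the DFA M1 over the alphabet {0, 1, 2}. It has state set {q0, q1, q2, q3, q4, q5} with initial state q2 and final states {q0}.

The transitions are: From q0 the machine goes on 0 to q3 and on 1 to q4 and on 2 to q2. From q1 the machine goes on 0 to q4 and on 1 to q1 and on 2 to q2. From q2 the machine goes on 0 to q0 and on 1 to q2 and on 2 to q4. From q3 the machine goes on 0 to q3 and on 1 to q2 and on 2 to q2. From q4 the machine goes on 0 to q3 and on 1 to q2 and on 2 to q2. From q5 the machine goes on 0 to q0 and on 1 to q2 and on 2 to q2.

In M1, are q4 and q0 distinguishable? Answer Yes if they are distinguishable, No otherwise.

Yes

First remove the unreachable states {q1,q5}; 4 states remain.
P0 = {q0} | {q2,q3,q4}.
Refine {q2,q3,q4} on symbol 0: members go to different blocks, giving {q3,q4} and {q2}.
No further refinement is possible. Final partition (3 blocks): {q0} | {q3,q4} | {q2}.
q4 and q0 end up in different blocks, so they are distinguishable. For instance, the string 'ε' is accepted from only q0.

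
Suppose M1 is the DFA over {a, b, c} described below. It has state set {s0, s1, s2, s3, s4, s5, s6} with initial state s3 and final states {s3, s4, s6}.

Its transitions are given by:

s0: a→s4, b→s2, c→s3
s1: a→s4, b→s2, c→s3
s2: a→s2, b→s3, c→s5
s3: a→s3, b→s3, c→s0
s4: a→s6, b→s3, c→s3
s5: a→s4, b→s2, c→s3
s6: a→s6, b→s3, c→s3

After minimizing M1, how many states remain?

States {s1} cannot be reached from the start state, so discard them.
Start with accepting vs non-accepting: {s3,s4,s6} | {s0,s2,s5}.
Refine {s3,s4,s6} on symbol c: members go to different blocks, giving {s4,s6} and {s3}.
Split {s0,s2,s5} by δ(·,a) → {s0,s5} and {s2}.
The partition is now stable with 4 blocks: {s4,s6} | {s0,s5} | {s3} | {s2}.

4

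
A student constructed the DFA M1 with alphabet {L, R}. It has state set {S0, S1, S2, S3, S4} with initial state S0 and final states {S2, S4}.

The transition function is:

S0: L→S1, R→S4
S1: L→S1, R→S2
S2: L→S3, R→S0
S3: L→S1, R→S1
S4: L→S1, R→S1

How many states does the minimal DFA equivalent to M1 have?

Every state is reachable, so we keep all 5.
P0 = {S2,S4} | {S0,S1,S3}.
Split {S0,S1,S3} by δ(·,R) → {S0,S1} and {S3}.
Refine {S2,S4} on symbol L: members go to different blocks, giving {S2} and {S4}.
Refine {S0,S1} on symbol R: members go to different blocks, giving {S0} and {S1}.
Stable partition: {S2} | {S0} | {S3} | {S4} | {S1} — 5 equivalence classes.

5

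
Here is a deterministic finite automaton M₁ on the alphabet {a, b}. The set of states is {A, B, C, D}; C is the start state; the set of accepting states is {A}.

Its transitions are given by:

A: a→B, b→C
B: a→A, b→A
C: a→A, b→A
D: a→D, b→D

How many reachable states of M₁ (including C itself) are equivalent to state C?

Reachable states from the start: {A,B,C}. Unreachable: {D} — drop them.
P0 = {A} | {B,C}.
The partition is now stable with 2 blocks: {A} | {B,C}.
The equivalence class containing C is {B,C}, of size 2.

2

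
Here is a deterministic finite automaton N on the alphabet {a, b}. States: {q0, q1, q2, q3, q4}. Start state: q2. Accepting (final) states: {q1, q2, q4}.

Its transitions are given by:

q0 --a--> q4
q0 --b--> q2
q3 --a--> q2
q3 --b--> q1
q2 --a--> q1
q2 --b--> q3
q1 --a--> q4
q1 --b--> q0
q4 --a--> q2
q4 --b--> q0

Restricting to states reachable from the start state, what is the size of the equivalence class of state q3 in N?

Initial partition by acceptance: {q1,q2,q4} | {q0,q3}.
The partition is now stable with 2 blocks: {q1,q2,q4} | {q0,q3}.
The equivalence class containing q3 is {q0,q3}, of size 2.

2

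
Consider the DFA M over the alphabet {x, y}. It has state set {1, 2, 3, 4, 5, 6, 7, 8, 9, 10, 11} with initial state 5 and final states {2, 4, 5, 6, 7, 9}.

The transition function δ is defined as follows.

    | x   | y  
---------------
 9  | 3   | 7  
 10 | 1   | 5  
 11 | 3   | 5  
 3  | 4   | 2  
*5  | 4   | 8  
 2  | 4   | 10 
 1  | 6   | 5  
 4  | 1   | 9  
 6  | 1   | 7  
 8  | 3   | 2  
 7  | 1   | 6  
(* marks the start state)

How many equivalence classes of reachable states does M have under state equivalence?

4

Reachable states from the start: {1,2,3,4,5,6,7,8,9,10}. Unreachable: {11} — drop them.
P0 = {2,4,5,6,7,9} | {1,3,8,10}.
Split {2,4,5,6,7,9} by δ(·,x) → {4,6,7,9} and {2,5}.
Split {1,3,8,10} by δ(·,x) → {1,3} and {8,10}.
No further refinement is possible. Final partition (4 blocks): {4,6,7,9} | {1,3} | {2,5} | {8,10}.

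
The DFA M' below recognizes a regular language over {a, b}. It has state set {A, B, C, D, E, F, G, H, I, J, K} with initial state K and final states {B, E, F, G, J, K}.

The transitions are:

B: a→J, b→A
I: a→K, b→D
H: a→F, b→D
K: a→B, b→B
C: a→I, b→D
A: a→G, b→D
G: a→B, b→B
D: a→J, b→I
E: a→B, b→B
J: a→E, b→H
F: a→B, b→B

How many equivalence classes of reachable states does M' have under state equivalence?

Reachable states from the start: {A,B,D,E,F,G,H,I,J,K}. Unreachable: {C} — drop them.
Start with accepting vs non-accepting: {B,E,F,G,J,K} | {A,D,H,I}.
Refine {B,E,F,G,J,K} on symbol b: members go to different blocks, giving {E,F,G,K} and {B,J}.
Refine {A,D,H,I} on symbol a: members go to different blocks, giving {A,H,I} and {D}.
Split {B,J} by δ(·,a) → {B} and {J}.
No further refinement is possible. Final partition (5 blocks): {E,F,G,K} | {A,H,I} | {B} | {D} | {J}.

5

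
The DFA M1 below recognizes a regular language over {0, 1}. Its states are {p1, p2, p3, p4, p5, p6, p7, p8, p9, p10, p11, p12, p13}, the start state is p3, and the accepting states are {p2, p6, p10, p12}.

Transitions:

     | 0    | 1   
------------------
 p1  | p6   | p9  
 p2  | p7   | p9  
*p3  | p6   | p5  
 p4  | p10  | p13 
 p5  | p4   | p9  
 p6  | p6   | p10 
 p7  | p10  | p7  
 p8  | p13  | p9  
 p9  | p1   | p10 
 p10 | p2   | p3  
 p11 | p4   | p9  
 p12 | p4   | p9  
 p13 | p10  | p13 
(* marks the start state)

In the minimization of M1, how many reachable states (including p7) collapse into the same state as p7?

Reachable states from the start: {p1,p2,p3,p4,p5,p6,p7,p9,p10,p13}. Unreachable: {p8,p11,p12} — drop them.
Start with accepting vs non-accepting: {p2,p6,p10} | {p1,p3,p4,p5,p7,p9,p13}.
Refine {p2,p6,p10} on symbol 0: members go to different blocks, giving {p6,p10} and {p2}.
Split {p6,p10} by δ(·,0) → {p6} and {p10}.
Split {p1,p3,p4,p5,p7,p9,p13} by δ(·,0) → {p4,p7,p13} and {p1,p3} and {p5,p9}.
On input 0, block {p5,p9} splits into {p5} and {p9}.
On input 1, block {p1,p3} splits into {p1} and {p3}.
The partition is now stable with 8 blocks: {p6} | {p4,p7,p13} | {p2} | {p10} | {p1} | {p5} | {p9} | {p3}.
State p7 belongs to the block {p4,p7,p13}, which has 3 states.

3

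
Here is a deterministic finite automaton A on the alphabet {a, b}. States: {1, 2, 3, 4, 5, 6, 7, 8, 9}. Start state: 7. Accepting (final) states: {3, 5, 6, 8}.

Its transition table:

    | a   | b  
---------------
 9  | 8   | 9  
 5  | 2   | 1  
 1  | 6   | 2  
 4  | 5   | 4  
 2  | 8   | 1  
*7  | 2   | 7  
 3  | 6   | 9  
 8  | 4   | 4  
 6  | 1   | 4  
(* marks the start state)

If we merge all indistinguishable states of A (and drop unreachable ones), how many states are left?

3

First remove the unreachable states {3,9}; 7 states remain.
P0 = {5,6,8} | {1,2,4,7}.
Split {1,2,4,7} by δ(·,a) → {1,2,4} and {7}.
No further refinement is possible. Final partition (3 blocks): {5,6,8} | {1,2,4} | {7}.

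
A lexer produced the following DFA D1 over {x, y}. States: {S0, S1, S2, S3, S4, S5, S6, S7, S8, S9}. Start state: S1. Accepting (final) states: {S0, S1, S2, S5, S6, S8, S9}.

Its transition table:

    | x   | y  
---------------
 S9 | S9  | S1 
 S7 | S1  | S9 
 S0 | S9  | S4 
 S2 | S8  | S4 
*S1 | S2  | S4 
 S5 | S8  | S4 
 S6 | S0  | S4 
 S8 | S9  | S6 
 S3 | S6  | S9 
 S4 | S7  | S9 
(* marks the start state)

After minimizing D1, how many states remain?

5

Reachable states from the start: {S0,S1,S2,S4,S6,S7,S8,S9}. Unreachable: {S3,S5} — drop them.
Start with accepting vs non-accepting: {S0,S1,S2,S6,S8,S9} | {S4,S7}.
On input y, block {S0,S1,S2,S6,S8,S9} splits into {S0,S1,S2,S6} and {S8,S9}.
Refine {S0,S1,S2,S6} on symbol x: members go to different blocks, giving {S0,S2} and {S1,S6}.
On input x, block {S4,S7} splits into {S4} and {S7}.
Stable partition: {S0,S2} | {S4} | {S8,S9} | {S1,S6} | {S7} — 5 equivalence classes.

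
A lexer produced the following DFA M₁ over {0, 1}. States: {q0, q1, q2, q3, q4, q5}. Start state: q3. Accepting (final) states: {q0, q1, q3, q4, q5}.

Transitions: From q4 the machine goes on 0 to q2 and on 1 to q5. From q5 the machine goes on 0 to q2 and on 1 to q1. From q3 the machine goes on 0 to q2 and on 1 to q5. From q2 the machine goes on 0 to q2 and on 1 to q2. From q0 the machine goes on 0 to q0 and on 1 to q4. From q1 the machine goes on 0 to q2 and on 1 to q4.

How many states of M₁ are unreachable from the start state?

1

Starting at q3 and following transitions, the reachable set is {q1, q2, q3, q4, q5}. That leaves q0 unreachable — 1 in total.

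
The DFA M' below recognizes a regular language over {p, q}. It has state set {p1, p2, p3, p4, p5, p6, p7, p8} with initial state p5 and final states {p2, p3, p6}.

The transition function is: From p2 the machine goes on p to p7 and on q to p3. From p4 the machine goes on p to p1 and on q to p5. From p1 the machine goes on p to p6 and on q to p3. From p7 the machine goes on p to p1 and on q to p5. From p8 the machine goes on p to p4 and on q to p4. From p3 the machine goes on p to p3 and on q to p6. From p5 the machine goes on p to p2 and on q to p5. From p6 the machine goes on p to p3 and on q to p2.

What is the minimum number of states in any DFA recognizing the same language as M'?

6

States {p4,p8} cannot be reached from the start state, so discard them.
Initial partition by acceptance: {p2,p3,p6} | {p1,p5,p7}.
On input p, block {p2,p3,p6} splits into {p3,p6} and {p2}.
Split {p3,p6} by δ(·,q) → {p3} and {p6}.
Split {p1,p5,p7} by δ(·,p) → {p1} and {p5} and {p7}.
No further refinement is possible. Final partition (6 blocks): {p3} | {p1} | {p2} | {p6} | {p5} | {p7}.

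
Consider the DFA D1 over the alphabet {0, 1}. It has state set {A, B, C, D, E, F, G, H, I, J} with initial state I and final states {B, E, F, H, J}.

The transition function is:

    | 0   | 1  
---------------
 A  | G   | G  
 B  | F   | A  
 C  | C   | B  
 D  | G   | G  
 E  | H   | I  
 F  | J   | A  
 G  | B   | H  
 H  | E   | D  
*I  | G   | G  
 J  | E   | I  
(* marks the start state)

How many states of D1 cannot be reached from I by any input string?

Starting at I and following transitions, the reachable set is {A, B, D, E, F, G, H, I, J}. That leaves C unreachable — 1 in total.

1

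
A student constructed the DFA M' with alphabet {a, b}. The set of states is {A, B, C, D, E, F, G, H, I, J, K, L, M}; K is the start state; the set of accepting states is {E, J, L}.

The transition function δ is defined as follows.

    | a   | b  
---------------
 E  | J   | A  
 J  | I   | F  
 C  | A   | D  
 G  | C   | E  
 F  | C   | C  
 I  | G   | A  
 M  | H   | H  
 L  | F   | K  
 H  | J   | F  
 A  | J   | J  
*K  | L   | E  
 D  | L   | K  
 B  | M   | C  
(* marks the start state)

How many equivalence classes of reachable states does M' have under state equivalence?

10

States {B,H,M} cannot be reached from the start state, so discard them.
Start with accepting vs non-accepting: {E,J,L} | {A,C,D,F,G,I,K}.
Refine {E,J,L} on symbol a: members go to different blocks, giving {J,L} and {E}.
Refine {A,C,D,F,G,I,K} on symbol a: members go to different blocks, giving {C,F,G,I} and {A,D,K}.
Split {J,L} by δ(·,b) → {J} and {L}.
Split {C,F,G,I} by δ(·,a) → {F,G,I} and {C}.
On input a, block {F,G,I} splits into {F,G} and {I}.
Split {F,G} by δ(·,b) → {F} and {G}.
Refine {A,D,K} on symbol a: members go to different blocks, giving {D,K} and {A}.
Split {D,K} by δ(·,b) → {D} and {K}.
Stable partition: {J} | {F} | {E} | {D} | {L} | {C} | {I} | {G} | {A} | {K} — 10 equivalence classes.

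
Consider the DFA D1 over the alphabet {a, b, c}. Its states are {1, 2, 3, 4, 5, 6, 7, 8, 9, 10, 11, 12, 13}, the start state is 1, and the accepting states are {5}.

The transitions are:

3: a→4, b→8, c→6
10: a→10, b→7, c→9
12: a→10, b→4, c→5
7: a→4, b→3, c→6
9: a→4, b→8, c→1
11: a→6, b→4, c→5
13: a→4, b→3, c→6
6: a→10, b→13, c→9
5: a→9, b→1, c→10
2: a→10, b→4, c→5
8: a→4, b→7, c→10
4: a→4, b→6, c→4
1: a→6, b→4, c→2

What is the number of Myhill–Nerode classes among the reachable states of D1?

7

States {11,12} cannot be reached from the start state, so discard them.
Initial partition by acceptance: {5} | {1,2,3,4,6,7,8,9,10,13}.
Refine {1,2,3,4,6,7,8,9,10,13} on symbol c: members go to different blocks, giving {1,3,4,6,7,8,9,10,13} and {2}.
On input c, block {1,3,4,6,7,8,9,10,13} splits into {3,4,6,7,8,9,10,13} and {1}.
Refine {3,4,6,7,8,9,10,13} on symbol c: members go to different blocks, giving {3,4,6,7,8,10,13} and {9}.
Split {3,4,6,7,8,10,13} by δ(·,c) → {3,4,7,8,13} and {6,10}.
On input b, block {3,4,7,8,13} splits into {3,7,8,13} and {4}.
No further refinement is possible. Final partition (7 blocks): {5} | {3,7,8,13} | {2} | {1} | {9} | {6,10} | {4}.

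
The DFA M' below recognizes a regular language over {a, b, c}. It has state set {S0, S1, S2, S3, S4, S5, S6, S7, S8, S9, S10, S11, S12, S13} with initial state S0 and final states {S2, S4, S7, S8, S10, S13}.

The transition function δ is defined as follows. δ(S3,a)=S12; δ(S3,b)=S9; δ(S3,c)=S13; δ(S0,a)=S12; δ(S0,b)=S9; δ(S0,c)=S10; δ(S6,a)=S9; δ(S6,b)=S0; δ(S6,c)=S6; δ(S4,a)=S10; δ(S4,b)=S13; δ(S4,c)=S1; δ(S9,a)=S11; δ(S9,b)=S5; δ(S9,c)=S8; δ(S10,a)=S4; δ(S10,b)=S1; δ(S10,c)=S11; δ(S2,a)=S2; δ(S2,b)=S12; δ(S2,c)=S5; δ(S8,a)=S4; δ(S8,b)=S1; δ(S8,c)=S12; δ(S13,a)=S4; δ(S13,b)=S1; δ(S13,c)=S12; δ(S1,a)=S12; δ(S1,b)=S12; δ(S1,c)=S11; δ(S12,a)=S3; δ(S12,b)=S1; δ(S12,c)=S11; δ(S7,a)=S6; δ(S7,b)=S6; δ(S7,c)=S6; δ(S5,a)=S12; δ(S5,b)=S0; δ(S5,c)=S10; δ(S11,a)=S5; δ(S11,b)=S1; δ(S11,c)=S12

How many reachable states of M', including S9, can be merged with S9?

4

First remove the unreachable states {S2,S6,S7}; 11 states remain.
Start with accepting vs non-accepting: {S4,S8,S10,S13} | {S0,S1,S3,S5,S9,S11,S12}.
Split {S4,S8,S10,S13} by δ(·,b) → {S8,S10,S13} and {S4}.
Refine {S0,S1,S3,S5,S9,S11,S12} on symbol c: members go to different blocks, giving {S0,S3,S5,S9} and {S1,S11,S12}.
Refine {S1,S11,S12} on symbol a: members go to different blocks, giving {S11,S12} and {S1}.
The partition is now stable with 5 blocks: {S8,S10,S13} | {S0,S3,S5,S9} | {S4} | {S11,S12} | {S1}.
The equivalence class containing S9 is {S0,S3,S5,S9}, of size 4.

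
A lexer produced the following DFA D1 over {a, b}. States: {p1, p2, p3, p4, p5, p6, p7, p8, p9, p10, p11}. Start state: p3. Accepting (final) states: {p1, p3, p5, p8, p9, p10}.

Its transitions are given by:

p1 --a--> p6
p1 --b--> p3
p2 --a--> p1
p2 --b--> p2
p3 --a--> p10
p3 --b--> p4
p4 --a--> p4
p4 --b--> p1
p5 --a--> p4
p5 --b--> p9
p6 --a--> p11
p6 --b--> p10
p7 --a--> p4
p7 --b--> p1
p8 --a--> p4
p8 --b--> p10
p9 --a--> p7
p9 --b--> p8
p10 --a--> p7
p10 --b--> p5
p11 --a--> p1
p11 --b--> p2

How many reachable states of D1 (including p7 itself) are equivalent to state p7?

2

All states are reachable from the start state.
Start with accepting vs non-accepting: {p1,p3,p5,p8,p9,p10} | {p2,p4,p6,p7,p11}.
Split {p1,p3,p5,p8,p9,p10} by δ(·,a) → {p1,p5,p8,p9,p10} and {p3}.
Split {p1,p5,p8,p9,p10} by δ(·,b) → {p5,p8,p9,p10} and {p1}.
Split {p2,p4,p6,p7,p11} by δ(·,a) → {p4,p6,p7} and {p2,p11}.
Split {p4,p6,p7} by δ(·,a) → {p4,p7} and {p6}.
No further refinement is possible. Final partition (6 blocks): {p5,p8,p9,p10} | {p4,p7} | {p3} | {p1} | {p2,p11} | {p6}.
State p7 belongs to the block {p4,p7}, which has 2 states.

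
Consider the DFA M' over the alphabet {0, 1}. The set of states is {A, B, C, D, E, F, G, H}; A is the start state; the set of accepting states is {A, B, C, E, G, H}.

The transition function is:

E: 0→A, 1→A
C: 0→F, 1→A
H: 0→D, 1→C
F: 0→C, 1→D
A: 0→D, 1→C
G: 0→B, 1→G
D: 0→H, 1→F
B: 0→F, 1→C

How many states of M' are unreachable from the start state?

BFS from A reaches {A, C, D, F, H}; the 3 state(s) B, E, G are never visited.

3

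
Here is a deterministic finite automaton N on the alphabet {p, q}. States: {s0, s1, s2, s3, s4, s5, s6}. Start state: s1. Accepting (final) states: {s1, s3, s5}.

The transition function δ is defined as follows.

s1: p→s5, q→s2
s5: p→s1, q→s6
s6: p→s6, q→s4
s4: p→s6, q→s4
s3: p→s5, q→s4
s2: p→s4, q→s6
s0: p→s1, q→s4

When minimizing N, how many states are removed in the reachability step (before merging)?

2

BFS from s1 reaches {s1, s2, s4, s5, s6}; the 2 state(s) s0, s3 are never visited.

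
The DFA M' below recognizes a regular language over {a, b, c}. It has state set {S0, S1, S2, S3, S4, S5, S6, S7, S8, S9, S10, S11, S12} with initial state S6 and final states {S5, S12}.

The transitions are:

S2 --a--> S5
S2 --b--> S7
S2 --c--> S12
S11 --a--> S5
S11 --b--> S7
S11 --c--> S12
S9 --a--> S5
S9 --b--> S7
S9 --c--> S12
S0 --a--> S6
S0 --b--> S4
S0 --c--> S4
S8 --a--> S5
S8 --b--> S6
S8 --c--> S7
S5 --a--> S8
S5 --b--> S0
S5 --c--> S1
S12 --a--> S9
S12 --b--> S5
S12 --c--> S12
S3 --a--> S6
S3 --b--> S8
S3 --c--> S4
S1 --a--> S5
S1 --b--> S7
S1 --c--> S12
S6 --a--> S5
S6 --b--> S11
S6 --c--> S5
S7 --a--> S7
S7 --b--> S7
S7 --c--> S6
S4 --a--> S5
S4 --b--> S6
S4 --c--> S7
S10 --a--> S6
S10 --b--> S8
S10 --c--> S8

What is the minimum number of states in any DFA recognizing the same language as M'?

7

First remove the unreachable states {S2,S3,S10}; 10 states remain.
Initial partition by acceptance: {S5,S12} | {S0,S1,S4,S6,S7,S8,S9,S11}.
On input b, block {S5,S12} splits into {S5} and {S12}.
On input a, block {S0,S1,S4,S6,S7,S8,S9,S11} splits into {S1,S4,S6,S8,S9,S11} and {S0,S7}.
On input b, block {S1,S4,S6,S8,S9,S11} splits into {S1,S9,S11} and {S4,S6,S8}.
Refine {S0,S7} on symbol a: members go to different blocks, giving {S0} and {S7}.
Refine {S4,S6,S8} on symbol b: members go to different blocks, giving {S4,S8} and {S6}.
Stable partition: {S5} | {S1,S9,S11} | {S12} | {S0} | {S4,S8} | {S7} | {S6} — 7 equivalence classes.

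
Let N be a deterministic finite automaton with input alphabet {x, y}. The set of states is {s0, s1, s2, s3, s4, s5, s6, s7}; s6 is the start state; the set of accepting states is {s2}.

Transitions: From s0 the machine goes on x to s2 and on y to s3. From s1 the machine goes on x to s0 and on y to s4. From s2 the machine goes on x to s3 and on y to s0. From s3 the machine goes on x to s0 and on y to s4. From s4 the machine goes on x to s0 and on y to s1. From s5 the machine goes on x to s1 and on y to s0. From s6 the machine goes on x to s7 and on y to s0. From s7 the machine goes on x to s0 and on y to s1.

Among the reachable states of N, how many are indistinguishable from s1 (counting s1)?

4

First remove the unreachable states {s5}; 7 states remain.
Start with accepting vs non-accepting: {s2} | {s0,s1,s3,s4,s6,s7}.
Refine {s0,s1,s3,s4,s6,s7} on symbol x: members go to different blocks, giving {s1,s3,s4,s6,s7} and {s0}.
On input x, block {s1,s3,s4,s6,s7} splits into {s1,s3,s4,s7} and {s6}.
Stable partition: {s2} | {s1,s3,s4,s7} | {s0} | {s6} — 4 equivalence classes.
The equivalence class containing s1 is {s1,s3,s4,s7}, of size 4.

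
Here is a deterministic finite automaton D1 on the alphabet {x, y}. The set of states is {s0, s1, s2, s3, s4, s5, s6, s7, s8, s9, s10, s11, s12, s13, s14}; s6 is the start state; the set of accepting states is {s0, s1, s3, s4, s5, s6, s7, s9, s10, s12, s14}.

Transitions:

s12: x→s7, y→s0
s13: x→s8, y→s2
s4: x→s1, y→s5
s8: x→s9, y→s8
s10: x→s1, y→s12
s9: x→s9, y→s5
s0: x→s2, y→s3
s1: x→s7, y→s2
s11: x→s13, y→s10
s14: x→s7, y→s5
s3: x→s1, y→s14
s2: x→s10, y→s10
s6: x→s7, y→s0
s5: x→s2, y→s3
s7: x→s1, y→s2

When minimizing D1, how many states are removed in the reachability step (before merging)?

Starting at s6 and following transitions, the reachable set is {s0, s1, s2, s3, s5, s6, s7, s10, s12, s14}. That leaves s4, s8, s9, s11, s13 unreachable — 5 in total.

5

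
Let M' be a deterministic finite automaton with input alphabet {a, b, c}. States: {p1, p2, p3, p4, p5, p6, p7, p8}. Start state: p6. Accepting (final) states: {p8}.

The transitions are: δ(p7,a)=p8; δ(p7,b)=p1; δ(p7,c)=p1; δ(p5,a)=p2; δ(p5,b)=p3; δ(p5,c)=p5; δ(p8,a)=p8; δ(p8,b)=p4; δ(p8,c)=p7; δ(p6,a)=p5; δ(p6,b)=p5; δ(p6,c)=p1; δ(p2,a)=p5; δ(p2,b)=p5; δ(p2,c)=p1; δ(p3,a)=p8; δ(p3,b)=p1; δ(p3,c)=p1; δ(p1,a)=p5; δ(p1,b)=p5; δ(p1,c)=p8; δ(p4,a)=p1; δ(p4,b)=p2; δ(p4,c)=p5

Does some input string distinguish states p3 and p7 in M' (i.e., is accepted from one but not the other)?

No

P0 = {p8} | {p1,p2,p3,p4,p5,p6,p7}.
On input a, block {p1,p2,p3,p4,p5,p6,p7} splits into {p1,p2,p4,p5,p6} and {p3,p7}.
On input b, block {p1,p2,p4,p5,p6} splits into {p1,p2,p4,p6} and {p5}.
Split {p1,p2,p4,p6} by δ(·,a) → {p1,p2,p6} and {p4}.
Refine {p1,p2,p6} on symbol c: members go to different blocks, giving {p2,p6} and {p1}.
Stable partition: {p8} | {p2,p6} | {p3,p7} | {p5} | {p4} | {p1} — 6 equivalence classes.
p3 and p7 lie in the same block of the stable partition, so they are equivalent — no string distinguishes them.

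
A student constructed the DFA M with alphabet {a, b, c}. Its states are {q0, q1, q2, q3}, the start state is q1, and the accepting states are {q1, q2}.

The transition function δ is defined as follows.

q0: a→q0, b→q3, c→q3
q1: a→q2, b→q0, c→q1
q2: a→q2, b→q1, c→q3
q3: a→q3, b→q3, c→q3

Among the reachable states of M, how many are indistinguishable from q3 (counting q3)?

All states are reachable from the start state.
P0 = {q1,q2} | {q0,q3}.
Split {q1,q2} by δ(·,b) → {q1} and {q2}.
No further refinement is possible. Final partition (3 blocks): {q1} | {q0,q3} | {q2}.
The equivalence class containing q3 is {q0,q3}, of size 2.

2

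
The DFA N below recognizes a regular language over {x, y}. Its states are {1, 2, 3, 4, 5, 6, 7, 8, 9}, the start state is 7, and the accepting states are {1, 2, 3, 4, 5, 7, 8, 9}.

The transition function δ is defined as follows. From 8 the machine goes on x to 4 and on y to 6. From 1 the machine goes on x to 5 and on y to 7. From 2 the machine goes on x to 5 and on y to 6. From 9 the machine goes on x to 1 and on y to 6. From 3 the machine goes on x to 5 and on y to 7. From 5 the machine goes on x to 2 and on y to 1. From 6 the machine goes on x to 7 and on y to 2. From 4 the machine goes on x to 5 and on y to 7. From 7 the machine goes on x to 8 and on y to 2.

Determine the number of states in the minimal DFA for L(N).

First remove the unreachable states {3,9}; 7 states remain.
Initial partition by acceptance: {1,2,4,5,7,8} | {6}.
Refine {1,2,4,5,7,8} on symbol y: members go to different blocks, giving {1,4,5,7} and {2,8}.
On input x, block {1,4,5,7} splits into {1,4} and {5,7}.
Split {2,8} by δ(·,x) → {2} and {8}.
Refine {5,7} on symbol x: members go to different blocks, giving {5} and {7}.
No further refinement is possible. Final partition (6 blocks): {1,4} | {6} | {2} | {5} | {8} | {7}.

6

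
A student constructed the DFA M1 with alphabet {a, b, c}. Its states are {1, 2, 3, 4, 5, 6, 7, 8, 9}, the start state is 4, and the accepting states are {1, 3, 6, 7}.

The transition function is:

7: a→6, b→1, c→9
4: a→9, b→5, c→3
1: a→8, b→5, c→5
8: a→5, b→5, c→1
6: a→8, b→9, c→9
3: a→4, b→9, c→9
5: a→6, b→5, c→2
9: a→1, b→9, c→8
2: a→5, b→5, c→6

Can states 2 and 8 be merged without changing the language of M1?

Yes

First remove the unreachable states {7}; 8 states remain.
Start with accepting vs non-accepting: {1,3,6} | {2,4,5,8,9}.
Refine {2,4,5,8,9} on symbol a: members go to different blocks, giving {2,4,8} and {5,9}.
The partition is now stable with 3 blocks: {1,3,6} | {2,4,8} | {5,9}.
2 and 8 lie in the same block of the stable partition, so they are equivalent — no string distinguishes them.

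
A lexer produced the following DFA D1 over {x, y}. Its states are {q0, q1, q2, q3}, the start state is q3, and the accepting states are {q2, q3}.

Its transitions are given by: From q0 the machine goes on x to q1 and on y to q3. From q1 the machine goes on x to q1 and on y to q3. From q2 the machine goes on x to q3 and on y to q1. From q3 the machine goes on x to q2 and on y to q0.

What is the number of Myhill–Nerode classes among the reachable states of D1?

2

All states are reachable from the start state.
P0 = {q2,q3} | {q0,q1}.
Stable partition: {q2,q3} | {q0,q1} — 2 equivalence classes.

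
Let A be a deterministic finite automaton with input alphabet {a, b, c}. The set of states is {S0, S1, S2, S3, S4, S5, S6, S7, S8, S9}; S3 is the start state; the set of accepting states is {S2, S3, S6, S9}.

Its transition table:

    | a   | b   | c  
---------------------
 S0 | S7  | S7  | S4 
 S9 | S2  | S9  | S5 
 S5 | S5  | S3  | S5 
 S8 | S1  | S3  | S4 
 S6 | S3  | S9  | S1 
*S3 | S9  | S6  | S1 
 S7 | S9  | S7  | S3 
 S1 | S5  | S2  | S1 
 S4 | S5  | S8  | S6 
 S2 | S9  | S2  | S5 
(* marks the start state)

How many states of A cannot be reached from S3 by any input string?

BFS from S3 reaches {S1, S2, S3, S5, S6, S9}; the 4 state(s) S0, S4, S7, S8 are never visited.

4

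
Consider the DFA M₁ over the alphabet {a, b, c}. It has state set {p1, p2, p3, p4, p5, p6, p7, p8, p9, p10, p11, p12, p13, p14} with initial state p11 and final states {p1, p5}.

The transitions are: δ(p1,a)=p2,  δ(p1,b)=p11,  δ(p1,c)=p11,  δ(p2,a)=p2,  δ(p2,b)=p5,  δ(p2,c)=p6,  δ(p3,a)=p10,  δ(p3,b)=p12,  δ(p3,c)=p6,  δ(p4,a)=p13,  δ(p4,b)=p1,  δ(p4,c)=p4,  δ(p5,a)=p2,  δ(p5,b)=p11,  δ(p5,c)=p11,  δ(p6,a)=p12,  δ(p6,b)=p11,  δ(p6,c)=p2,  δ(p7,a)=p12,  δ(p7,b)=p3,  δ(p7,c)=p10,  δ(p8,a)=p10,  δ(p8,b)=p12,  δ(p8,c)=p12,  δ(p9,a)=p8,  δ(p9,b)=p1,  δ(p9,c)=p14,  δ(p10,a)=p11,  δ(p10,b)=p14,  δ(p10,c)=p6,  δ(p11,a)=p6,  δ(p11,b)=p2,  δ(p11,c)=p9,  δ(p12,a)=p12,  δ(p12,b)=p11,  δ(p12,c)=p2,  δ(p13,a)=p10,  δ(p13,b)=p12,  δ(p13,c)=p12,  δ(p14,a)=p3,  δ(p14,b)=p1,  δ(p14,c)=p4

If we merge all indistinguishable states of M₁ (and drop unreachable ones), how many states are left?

Reachable states from the start: {p1,p2,p3,p4,p5,p6,p8,p9,p10,p11,p12,p13,p14}. Unreachable: {p7} — drop them.
P0 = {p1,p5} | {p2,p3,p4,p6,p8,p9,p10,p11,p12,p13,p14}.
On input b, block {p2,p3,p4,p6,p8,p9,p10,p11,p12,p13,p14} splits into {p3,p6,p8,p10,p11,p12,p13} and {p2,p4,p9,p14}.
On input b, block {p3,p6,p8,p10,p11,p12,p13} splits into {p3,p6,p8,p12,p13} and {p10,p11}.
On input a, block {p3,p6,p8,p12,p13} splits into {p3,p8,p13} and {p6,p12}.
Refine {p2,p4,p9,p14} on symbol a: members go to different blocks, giving {p4,p9,p14} and {p2}.
Split {p10,p11} by δ(·,a) → {p10} and {p11}.
No further refinement is possible. Final partition (7 blocks): {p1,p5} | {p3,p8,p13} | {p4,p9,p14} | {p10} | {p6,p12} | {p2} | {p11}.

7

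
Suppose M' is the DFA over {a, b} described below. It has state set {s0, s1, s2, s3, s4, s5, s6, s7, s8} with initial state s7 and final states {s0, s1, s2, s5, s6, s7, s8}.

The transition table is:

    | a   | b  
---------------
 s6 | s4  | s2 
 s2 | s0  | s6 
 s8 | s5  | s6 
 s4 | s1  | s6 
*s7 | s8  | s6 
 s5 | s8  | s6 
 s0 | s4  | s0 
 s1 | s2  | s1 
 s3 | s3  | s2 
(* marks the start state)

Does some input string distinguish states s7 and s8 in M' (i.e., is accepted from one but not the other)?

First remove the unreachable states {s3}; 8 states remain.
P0 = {s0,s1,s2,s5,s6,s7,s8} | {s4}.
Split {s0,s1,s2,s5,s6,s7,s8} by δ(·,a) → {s1,s2,s5,s7,s8} and {s0,s6}.
Split {s1,s2,s5,s7,s8} by δ(·,a) → {s1,s5,s7,s8} and {s2}.
Refine {s1,s5,s7,s8} on symbol a: members go to different blocks, giving {s5,s7,s8} and {s1}.
On input b, block {s0,s6} splits into {s0} and {s6}.
The partition is now stable with 6 blocks: {s5,s7,s8} | {s4} | {s0} | {s2} | {s1} | {s6}.
s7 and s8 lie in the same block of the stable partition, so they are equivalent — no string distinguishes them.

No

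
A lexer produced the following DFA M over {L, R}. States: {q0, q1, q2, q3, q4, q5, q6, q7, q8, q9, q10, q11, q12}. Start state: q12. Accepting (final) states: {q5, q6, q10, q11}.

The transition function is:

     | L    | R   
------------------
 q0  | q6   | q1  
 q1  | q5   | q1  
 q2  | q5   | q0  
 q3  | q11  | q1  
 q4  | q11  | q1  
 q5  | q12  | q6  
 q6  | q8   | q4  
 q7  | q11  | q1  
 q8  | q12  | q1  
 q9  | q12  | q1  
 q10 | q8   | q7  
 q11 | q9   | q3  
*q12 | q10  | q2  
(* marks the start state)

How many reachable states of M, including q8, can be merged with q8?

2

Start with accepting vs non-accepting: {q5,q6,q10,q11} | {q0,q1,q2,q3,q4,q7,q8,q9,q12}.
Refine {q5,q6,q10,q11} on symbol R: members go to different blocks, giving {q6,q10,q11} and {q5}.
Refine {q0,q1,q2,q3,q4,q7,q8,q9,q12} on symbol L: members go to different blocks, giving {q0,q3,q4,q7,q12} and {q1,q2} and {q8,q9}.
Refine {q1,q2} on symbol R: members go to different blocks, giving {q1} and {q2}.
On input R, block {q0,q3,q4,q7,q12} splits into {q0,q3,q4,q7} and {q12}.
Stable partition: {q6,q10,q11} | {q0,q3,q4,q7} | {q5} | {q1} | {q8,q9} | {q2} | {q12} — 7 equivalence classes.
The equivalence class containing q8 is {q8,q9}, of size 2.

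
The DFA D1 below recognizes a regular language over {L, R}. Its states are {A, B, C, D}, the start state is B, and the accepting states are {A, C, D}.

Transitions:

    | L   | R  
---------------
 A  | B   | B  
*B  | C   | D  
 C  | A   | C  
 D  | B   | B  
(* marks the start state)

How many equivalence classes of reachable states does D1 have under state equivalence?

3

All states are reachable from the start state.
Initial partition by acceptance: {A,C,D} | {B}.
Refine {A,C,D} on symbol L: members go to different blocks, giving {A,D} and {C}.
No further refinement is possible. Final partition (3 blocks): {A,D} | {B} | {C}.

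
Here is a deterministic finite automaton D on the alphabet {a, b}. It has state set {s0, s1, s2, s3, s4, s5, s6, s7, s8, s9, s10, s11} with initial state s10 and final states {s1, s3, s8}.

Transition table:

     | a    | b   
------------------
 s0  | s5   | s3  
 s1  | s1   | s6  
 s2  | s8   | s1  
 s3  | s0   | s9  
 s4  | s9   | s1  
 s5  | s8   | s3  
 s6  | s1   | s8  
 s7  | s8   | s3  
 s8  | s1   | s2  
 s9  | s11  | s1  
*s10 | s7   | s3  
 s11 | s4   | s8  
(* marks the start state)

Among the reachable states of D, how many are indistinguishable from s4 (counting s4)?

3

Initial partition by acceptance: {s1,s3,s8} | {s0,s2,s4,s5,s6,s7,s9,s10,s11}.
Refine {s1,s3,s8} on symbol a: members go to different blocks, giving {s1,s8} and {s3}.
Split {s0,s2,s4,s5,s6,s7,s9,s10,s11} by δ(·,a) → {s0,s4,s9,s10,s11} and {s2,s5,s6,s7}.
Refine {s0,s4,s9,s10,s11} on symbol a: members go to different blocks, giving {s4,s9,s11} and {s0,s10}.
On input b, block {s2,s5,s6,s7} splits into {s2,s6} and {s5,s7}.
Stable partition: {s1,s8} | {s4,s9,s11} | {s3} | {s2,s6} | {s0,s10} | {s5,s7} — 6 equivalence classes.
The equivalence class containing s4 is {s4,s9,s11}, of size 3.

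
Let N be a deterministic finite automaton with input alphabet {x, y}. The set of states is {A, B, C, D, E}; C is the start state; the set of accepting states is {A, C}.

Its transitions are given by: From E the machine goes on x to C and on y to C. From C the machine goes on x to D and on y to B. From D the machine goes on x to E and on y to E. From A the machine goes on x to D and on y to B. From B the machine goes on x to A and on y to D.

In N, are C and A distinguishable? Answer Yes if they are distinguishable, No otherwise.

No

P0 = {A,C} | {B,D,E}.
Split {B,D,E} by δ(·,x) → {B,E} and {D}.
Split {B,E} by δ(·,y) → {B} and {E}.
The partition is now stable with 4 blocks: {A,C} | {B} | {D} | {E}.
C and A lie in the same block of the stable partition, so they are equivalent — no string distinguishes them.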